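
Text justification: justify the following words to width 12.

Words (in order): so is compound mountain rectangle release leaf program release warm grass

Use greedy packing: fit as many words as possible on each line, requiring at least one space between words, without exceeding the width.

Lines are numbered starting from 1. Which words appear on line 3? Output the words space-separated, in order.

Answer: mountain

Derivation:
Line 1: ['so', 'is'] (min_width=5, slack=7)
Line 2: ['compound'] (min_width=8, slack=4)
Line 3: ['mountain'] (min_width=8, slack=4)
Line 4: ['rectangle'] (min_width=9, slack=3)
Line 5: ['release', 'leaf'] (min_width=12, slack=0)
Line 6: ['program'] (min_width=7, slack=5)
Line 7: ['release', 'warm'] (min_width=12, slack=0)
Line 8: ['grass'] (min_width=5, slack=7)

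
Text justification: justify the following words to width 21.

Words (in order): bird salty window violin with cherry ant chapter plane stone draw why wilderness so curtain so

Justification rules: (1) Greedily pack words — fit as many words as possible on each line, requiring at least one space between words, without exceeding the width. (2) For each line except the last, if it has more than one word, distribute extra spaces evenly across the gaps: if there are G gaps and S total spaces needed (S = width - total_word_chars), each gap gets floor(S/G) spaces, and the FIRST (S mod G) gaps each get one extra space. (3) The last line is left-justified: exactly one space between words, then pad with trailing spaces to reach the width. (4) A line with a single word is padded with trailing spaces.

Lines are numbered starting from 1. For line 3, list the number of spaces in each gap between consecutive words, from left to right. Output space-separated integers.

Line 1: ['bird', 'salty', 'window'] (min_width=17, slack=4)
Line 2: ['violin', 'with', 'cherry'] (min_width=18, slack=3)
Line 3: ['ant', 'chapter', 'plane'] (min_width=17, slack=4)
Line 4: ['stone', 'draw', 'why'] (min_width=14, slack=7)
Line 5: ['wilderness', 'so', 'curtain'] (min_width=21, slack=0)
Line 6: ['so'] (min_width=2, slack=19)

Answer: 3 3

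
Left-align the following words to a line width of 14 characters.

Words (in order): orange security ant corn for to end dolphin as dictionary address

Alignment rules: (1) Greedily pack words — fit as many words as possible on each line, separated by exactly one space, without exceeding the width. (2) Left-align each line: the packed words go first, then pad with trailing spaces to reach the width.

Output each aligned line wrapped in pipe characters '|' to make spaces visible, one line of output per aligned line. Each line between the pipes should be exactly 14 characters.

Line 1: ['orange'] (min_width=6, slack=8)
Line 2: ['security', 'ant'] (min_width=12, slack=2)
Line 3: ['corn', 'for', 'to'] (min_width=11, slack=3)
Line 4: ['end', 'dolphin', 'as'] (min_width=14, slack=0)
Line 5: ['dictionary'] (min_width=10, slack=4)
Line 6: ['address'] (min_width=7, slack=7)

Answer: |orange        |
|security ant  |
|corn for to   |
|end dolphin as|
|dictionary    |
|address       |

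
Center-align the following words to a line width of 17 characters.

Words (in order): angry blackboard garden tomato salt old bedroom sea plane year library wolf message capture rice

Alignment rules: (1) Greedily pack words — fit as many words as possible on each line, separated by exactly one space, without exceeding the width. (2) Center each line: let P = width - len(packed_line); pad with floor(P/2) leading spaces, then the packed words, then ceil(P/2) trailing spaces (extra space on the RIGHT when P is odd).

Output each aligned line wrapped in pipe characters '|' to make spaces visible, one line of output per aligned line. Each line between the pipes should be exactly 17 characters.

Line 1: ['angry', 'blackboard'] (min_width=16, slack=1)
Line 2: ['garden', 'tomato'] (min_width=13, slack=4)
Line 3: ['salt', 'old', 'bedroom'] (min_width=16, slack=1)
Line 4: ['sea', 'plane', 'year'] (min_width=14, slack=3)
Line 5: ['library', 'wolf'] (min_width=12, slack=5)
Line 6: ['message', 'capture'] (min_width=15, slack=2)
Line 7: ['rice'] (min_width=4, slack=13)

Answer: |angry blackboard |
|  garden tomato  |
|salt old bedroom |
| sea plane year  |
|  library wolf   |
| message capture |
|      rice       |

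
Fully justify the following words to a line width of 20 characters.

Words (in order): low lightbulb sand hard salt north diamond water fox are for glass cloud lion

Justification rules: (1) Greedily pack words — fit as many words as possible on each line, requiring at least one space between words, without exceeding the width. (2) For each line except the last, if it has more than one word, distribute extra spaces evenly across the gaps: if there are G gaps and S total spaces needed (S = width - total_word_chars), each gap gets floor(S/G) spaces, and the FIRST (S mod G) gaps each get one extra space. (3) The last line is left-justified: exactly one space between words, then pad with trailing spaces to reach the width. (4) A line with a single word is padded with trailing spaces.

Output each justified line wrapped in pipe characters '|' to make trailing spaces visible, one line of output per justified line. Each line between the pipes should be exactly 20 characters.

Answer: |low  lightbulb  sand|
|hard    salt   north|
|diamond   water  fox|
|are  for glass cloud|
|lion                |

Derivation:
Line 1: ['low', 'lightbulb', 'sand'] (min_width=18, slack=2)
Line 2: ['hard', 'salt', 'north'] (min_width=15, slack=5)
Line 3: ['diamond', 'water', 'fox'] (min_width=17, slack=3)
Line 4: ['are', 'for', 'glass', 'cloud'] (min_width=19, slack=1)
Line 5: ['lion'] (min_width=4, slack=16)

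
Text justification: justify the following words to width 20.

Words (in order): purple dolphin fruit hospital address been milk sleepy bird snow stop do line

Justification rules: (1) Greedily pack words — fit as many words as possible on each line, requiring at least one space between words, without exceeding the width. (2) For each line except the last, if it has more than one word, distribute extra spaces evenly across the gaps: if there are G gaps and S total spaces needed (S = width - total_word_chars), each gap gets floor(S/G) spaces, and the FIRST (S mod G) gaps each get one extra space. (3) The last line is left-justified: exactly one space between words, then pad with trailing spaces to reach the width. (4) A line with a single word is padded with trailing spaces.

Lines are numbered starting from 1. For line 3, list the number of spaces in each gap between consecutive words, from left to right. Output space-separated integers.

Answer: 3 3

Derivation:
Line 1: ['purple', 'dolphin', 'fruit'] (min_width=20, slack=0)
Line 2: ['hospital', 'address'] (min_width=16, slack=4)
Line 3: ['been', 'milk', 'sleepy'] (min_width=16, slack=4)
Line 4: ['bird', 'snow', 'stop', 'do'] (min_width=17, slack=3)
Line 5: ['line'] (min_width=4, slack=16)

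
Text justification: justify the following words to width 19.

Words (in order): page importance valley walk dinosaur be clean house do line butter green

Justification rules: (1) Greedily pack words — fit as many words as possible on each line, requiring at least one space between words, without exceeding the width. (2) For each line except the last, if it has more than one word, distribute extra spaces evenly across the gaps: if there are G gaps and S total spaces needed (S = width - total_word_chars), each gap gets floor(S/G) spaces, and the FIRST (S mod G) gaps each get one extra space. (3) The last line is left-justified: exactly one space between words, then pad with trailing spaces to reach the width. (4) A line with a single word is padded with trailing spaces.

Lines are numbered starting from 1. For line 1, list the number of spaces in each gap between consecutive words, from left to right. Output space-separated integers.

Answer: 5

Derivation:
Line 1: ['page', 'importance'] (min_width=15, slack=4)
Line 2: ['valley', 'walk'] (min_width=11, slack=8)
Line 3: ['dinosaur', 'be', 'clean'] (min_width=17, slack=2)
Line 4: ['house', 'do', 'line'] (min_width=13, slack=6)
Line 5: ['butter', 'green'] (min_width=12, slack=7)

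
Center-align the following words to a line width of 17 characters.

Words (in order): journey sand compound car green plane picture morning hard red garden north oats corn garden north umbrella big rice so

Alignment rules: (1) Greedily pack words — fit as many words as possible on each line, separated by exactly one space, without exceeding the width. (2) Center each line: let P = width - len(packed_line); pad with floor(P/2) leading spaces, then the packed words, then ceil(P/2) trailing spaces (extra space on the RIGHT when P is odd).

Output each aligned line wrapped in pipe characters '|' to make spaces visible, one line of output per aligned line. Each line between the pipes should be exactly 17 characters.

Line 1: ['journey', 'sand'] (min_width=12, slack=5)
Line 2: ['compound', 'car'] (min_width=12, slack=5)
Line 3: ['green', 'plane'] (min_width=11, slack=6)
Line 4: ['picture', 'morning'] (min_width=15, slack=2)
Line 5: ['hard', 'red', 'garden'] (min_width=15, slack=2)
Line 6: ['north', 'oats', 'corn'] (min_width=15, slack=2)
Line 7: ['garden', 'north'] (min_width=12, slack=5)
Line 8: ['umbrella', 'big', 'rice'] (min_width=17, slack=0)
Line 9: ['so'] (min_width=2, slack=15)

Answer: |  journey sand   |
|  compound car   |
|   green plane   |
| picture morning |
| hard red garden |
| north oats corn |
|  garden north   |
|umbrella big rice|
|       so        |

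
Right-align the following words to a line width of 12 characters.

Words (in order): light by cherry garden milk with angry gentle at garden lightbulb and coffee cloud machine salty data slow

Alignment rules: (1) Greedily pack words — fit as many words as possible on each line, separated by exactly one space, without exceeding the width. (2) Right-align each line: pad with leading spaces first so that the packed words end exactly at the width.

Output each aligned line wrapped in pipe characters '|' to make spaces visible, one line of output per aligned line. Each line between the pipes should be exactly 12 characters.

Line 1: ['light', 'by'] (min_width=8, slack=4)
Line 2: ['cherry'] (min_width=6, slack=6)
Line 3: ['garden', 'milk'] (min_width=11, slack=1)
Line 4: ['with', 'angry'] (min_width=10, slack=2)
Line 5: ['gentle', 'at'] (min_width=9, slack=3)
Line 6: ['garden'] (min_width=6, slack=6)
Line 7: ['lightbulb'] (min_width=9, slack=3)
Line 8: ['and', 'coffee'] (min_width=10, slack=2)
Line 9: ['cloud'] (min_width=5, slack=7)
Line 10: ['machine'] (min_width=7, slack=5)
Line 11: ['salty', 'data'] (min_width=10, slack=2)
Line 12: ['slow'] (min_width=4, slack=8)

Answer: |    light by|
|      cherry|
| garden milk|
|  with angry|
|   gentle at|
|      garden|
|   lightbulb|
|  and coffee|
|       cloud|
|     machine|
|  salty data|
|        slow|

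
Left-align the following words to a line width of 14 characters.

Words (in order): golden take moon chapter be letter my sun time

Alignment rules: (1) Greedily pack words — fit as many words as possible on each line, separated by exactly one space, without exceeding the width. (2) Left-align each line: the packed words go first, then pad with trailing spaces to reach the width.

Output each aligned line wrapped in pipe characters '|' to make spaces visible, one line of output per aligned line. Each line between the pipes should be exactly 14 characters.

Answer: |golden take   |
|moon chapter  |
|be letter my  |
|sun time      |

Derivation:
Line 1: ['golden', 'take'] (min_width=11, slack=3)
Line 2: ['moon', 'chapter'] (min_width=12, slack=2)
Line 3: ['be', 'letter', 'my'] (min_width=12, slack=2)
Line 4: ['sun', 'time'] (min_width=8, slack=6)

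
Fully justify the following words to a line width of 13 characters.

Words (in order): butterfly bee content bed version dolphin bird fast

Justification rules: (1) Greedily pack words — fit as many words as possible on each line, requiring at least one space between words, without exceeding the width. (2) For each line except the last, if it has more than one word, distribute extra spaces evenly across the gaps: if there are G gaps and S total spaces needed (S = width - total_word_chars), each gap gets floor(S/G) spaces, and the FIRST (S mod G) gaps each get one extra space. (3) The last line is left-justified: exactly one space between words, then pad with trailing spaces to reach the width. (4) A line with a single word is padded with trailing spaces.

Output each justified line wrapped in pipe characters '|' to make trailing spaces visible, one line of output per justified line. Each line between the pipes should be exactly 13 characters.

Answer: |butterfly bee|
|content   bed|
|version      |
|dolphin  bird|
|fast         |

Derivation:
Line 1: ['butterfly', 'bee'] (min_width=13, slack=0)
Line 2: ['content', 'bed'] (min_width=11, slack=2)
Line 3: ['version'] (min_width=7, slack=6)
Line 4: ['dolphin', 'bird'] (min_width=12, slack=1)
Line 5: ['fast'] (min_width=4, slack=9)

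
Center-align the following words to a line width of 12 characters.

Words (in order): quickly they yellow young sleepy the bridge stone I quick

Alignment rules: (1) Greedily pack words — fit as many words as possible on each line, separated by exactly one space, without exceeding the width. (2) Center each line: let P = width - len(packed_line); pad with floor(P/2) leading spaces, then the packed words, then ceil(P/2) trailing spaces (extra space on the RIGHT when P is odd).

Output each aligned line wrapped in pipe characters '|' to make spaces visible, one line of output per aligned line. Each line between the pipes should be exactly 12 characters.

Answer: |quickly they|
|yellow young|
| sleepy the |
|bridge stone|
|  I quick   |

Derivation:
Line 1: ['quickly', 'they'] (min_width=12, slack=0)
Line 2: ['yellow', 'young'] (min_width=12, slack=0)
Line 3: ['sleepy', 'the'] (min_width=10, slack=2)
Line 4: ['bridge', 'stone'] (min_width=12, slack=0)
Line 5: ['I', 'quick'] (min_width=7, slack=5)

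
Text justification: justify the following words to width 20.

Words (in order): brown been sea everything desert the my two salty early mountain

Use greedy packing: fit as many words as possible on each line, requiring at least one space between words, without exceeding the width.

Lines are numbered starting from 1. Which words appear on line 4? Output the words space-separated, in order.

Answer: early mountain

Derivation:
Line 1: ['brown', 'been', 'sea'] (min_width=14, slack=6)
Line 2: ['everything', 'desert'] (min_width=17, slack=3)
Line 3: ['the', 'my', 'two', 'salty'] (min_width=16, slack=4)
Line 4: ['early', 'mountain'] (min_width=14, slack=6)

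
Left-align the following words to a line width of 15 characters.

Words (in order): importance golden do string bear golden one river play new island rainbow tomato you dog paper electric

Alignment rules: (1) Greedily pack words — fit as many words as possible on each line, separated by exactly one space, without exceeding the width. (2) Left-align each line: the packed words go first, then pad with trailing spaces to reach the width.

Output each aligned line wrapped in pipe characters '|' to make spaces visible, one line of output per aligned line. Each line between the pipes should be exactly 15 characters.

Answer: |importance     |
|golden do      |
|string bear    |
|golden one     |
|river play new |
|island rainbow |
|tomato you dog |
|paper electric |

Derivation:
Line 1: ['importance'] (min_width=10, slack=5)
Line 2: ['golden', 'do'] (min_width=9, slack=6)
Line 3: ['string', 'bear'] (min_width=11, slack=4)
Line 4: ['golden', 'one'] (min_width=10, slack=5)
Line 5: ['river', 'play', 'new'] (min_width=14, slack=1)
Line 6: ['island', 'rainbow'] (min_width=14, slack=1)
Line 7: ['tomato', 'you', 'dog'] (min_width=14, slack=1)
Line 8: ['paper', 'electric'] (min_width=14, slack=1)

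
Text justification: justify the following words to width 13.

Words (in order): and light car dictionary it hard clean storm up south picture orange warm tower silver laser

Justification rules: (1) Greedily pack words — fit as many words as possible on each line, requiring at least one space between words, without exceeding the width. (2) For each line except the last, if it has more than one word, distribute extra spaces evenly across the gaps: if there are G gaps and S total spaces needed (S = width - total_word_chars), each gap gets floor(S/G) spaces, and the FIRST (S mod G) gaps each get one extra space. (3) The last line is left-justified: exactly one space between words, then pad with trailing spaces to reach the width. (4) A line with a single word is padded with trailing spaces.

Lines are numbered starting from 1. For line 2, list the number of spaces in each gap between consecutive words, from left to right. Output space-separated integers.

Line 1: ['and', 'light', 'car'] (min_width=13, slack=0)
Line 2: ['dictionary', 'it'] (min_width=13, slack=0)
Line 3: ['hard', 'clean'] (min_width=10, slack=3)
Line 4: ['storm', 'up'] (min_width=8, slack=5)
Line 5: ['south', 'picture'] (min_width=13, slack=0)
Line 6: ['orange', 'warm'] (min_width=11, slack=2)
Line 7: ['tower', 'silver'] (min_width=12, slack=1)
Line 8: ['laser'] (min_width=5, slack=8)

Answer: 1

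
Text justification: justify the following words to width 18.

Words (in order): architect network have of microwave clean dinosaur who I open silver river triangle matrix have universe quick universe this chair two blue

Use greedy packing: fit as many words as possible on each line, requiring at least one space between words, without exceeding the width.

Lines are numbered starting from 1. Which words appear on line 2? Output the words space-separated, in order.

Line 1: ['architect', 'network'] (min_width=17, slack=1)
Line 2: ['have', 'of', 'microwave'] (min_width=17, slack=1)
Line 3: ['clean', 'dinosaur', 'who'] (min_width=18, slack=0)
Line 4: ['I', 'open', 'silver'] (min_width=13, slack=5)
Line 5: ['river', 'triangle'] (min_width=14, slack=4)
Line 6: ['matrix', 'have'] (min_width=11, slack=7)
Line 7: ['universe', 'quick'] (min_width=14, slack=4)
Line 8: ['universe', 'this'] (min_width=13, slack=5)
Line 9: ['chair', 'two', 'blue'] (min_width=14, slack=4)

Answer: have of microwave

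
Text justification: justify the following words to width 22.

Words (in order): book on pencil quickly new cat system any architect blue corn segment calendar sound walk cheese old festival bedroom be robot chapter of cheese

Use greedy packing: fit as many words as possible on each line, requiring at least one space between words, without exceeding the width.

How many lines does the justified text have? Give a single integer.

Answer: 8

Derivation:
Line 1: ['book', 'on', 'pencil', 'quickly'] (min_width=22, slack=0)
Line 2: ['new', 'cat', 'system', 'any'] (min_width=18, slack=4)
Line 3: ['architect', 'blue', 'corn'] (min_width=19, slack=3)
Line 4: ['segment', 'calendar', 'sound'] (min_width=22, slack=0)
Line 5: ['walk', 'cheese', 'old'] (min_width=15, slack=7)
Line 6: ['festival', 'bedroom', 'be'] (min_width=19, slack=3)
Line 7: ['robot', 'chapter', 'of'] (min_width=16, slack=6)
Line 8: ['cheese'] (min_width=6, slack=16)
Total lines: 8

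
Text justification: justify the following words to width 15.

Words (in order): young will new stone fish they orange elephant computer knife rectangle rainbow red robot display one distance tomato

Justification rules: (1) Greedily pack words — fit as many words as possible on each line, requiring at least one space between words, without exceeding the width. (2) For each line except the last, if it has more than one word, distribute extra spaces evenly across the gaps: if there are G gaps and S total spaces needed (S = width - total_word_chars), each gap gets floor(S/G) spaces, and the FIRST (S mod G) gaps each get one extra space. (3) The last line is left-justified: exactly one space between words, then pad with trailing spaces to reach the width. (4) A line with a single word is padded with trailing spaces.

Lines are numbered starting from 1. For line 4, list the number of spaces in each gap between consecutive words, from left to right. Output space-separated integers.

Line 1: ['young', 'will', 'new'] (min_width=14, slack=1)
Line 2: ['stone', 'fish', 'they'] (min_width=15, slack=0)
Line 3: ['orange', 'elephant'] (min_width=15, slack=0)
Line 4: ['computer', 'knife'] (min_width=14, slack=1)
Line 5: ['rectangle'] (min_width=9, slack=6)
Line 6: ['rainbow', 'red'] (min_width=11, slack=4)
Line 7: ['robot', 'display'] (min_width=13, slack=2)
Line 8: ['one', 'distance'] (min_width=12, slack=3)
Line 9: ['tomato'] (min_width=6, slack=9)

Answer: 2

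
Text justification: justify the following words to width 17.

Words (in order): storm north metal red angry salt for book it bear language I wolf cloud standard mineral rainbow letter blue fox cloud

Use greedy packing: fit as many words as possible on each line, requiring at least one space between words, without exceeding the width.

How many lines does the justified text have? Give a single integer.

Line 1: ['storm', 'north', 'metal'] (min_width=17, slack=0)
Line 2: ['red', 'angry', 'salt'] (min_width=14, slack=3)
Line 3: ['for', 'book', 'it', 'bear'] (min_width=16, slack=1)
Line 4: ['language', 'I', 'wolf'] (min_width=15, slack=2)
Line 5: ['cloud', 'standard'] (min_width=14, slack=3)
Line 6: ['mineral', 'rainbow'] (min_width=15, slack=2)
Line 7: ['letter', 'blue', 'fox'] (min_width=15, slack=2)
Line 8: ['cloud'] (min_width=5, slack=12)
Total lines: 8

Answer: 8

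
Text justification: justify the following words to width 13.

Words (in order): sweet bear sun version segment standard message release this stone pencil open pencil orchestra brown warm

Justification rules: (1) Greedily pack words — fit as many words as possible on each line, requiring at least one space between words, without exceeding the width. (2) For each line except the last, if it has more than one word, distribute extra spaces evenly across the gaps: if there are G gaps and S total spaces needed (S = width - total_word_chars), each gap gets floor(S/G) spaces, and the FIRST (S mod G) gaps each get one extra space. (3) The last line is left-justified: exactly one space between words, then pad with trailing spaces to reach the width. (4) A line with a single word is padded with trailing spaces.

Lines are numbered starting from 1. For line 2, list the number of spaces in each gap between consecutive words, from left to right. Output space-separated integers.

Answer: 3

Derivation:
Line 1: ['sweet', 'bear'] (min_width=10, slack=3)
Line 2: ['sun', 'version'] (min_width=11, slack=2)
Line 3: ['segment'] (min_width=7, slack=6)
Line 4: ['standard'] (min_width=8, slack=5)
Line 5: ['message'] (min_width=7, slack=6)
Line 6: ['release', 'this'] (min_width=12, slack=1)
Line 7: ['stone', 'pencil'] (min_width=12, slack=1)
Line 8: ['open', 'pencil'] (min_width=11, slack=2)
Line 9: ['orchestra'] (min_width=9, slack=4)
Line 10: ['brown', 'warm'] (min_width=10, slack=3)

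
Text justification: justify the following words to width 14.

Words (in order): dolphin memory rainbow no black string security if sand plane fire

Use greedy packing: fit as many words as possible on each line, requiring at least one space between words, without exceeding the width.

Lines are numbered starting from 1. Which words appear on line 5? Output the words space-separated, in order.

Line 1: ['dolphin', 'memory'] (min_width=14, slack=0)
Line 2: ['rainbow', 'no'] (min_width=10, slack=4)
Line 3: ['black', 'string'] (min_width=12, slack=2)
Line 4: ['security', 'if'] (min_width=11, slack=3)
Line 5: ['sand', 'plane'] (min_width=10, slack=4)
Line 6: ['fire'] (min_width=4, slack=10)

Answer: sand plane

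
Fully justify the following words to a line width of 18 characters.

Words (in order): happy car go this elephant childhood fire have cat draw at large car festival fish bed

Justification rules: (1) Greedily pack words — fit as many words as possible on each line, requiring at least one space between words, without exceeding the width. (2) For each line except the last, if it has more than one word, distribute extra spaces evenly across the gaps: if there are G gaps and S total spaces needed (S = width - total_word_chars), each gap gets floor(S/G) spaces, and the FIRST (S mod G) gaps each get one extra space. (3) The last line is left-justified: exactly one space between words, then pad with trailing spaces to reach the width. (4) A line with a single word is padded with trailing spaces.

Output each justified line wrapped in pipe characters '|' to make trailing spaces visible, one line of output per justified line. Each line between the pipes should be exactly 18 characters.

Line 1: ['happy', 'car', 'go', 'this'] (min_width=17, slack=1)
Line 2: ['elephant', 'childhood'] (min_width=18, slack=0)
Line 3: ['fire', 'have', 'cat', 'draw'] (min_width=18, slack=0)
Line 4: ['at', 'large', 'car'] (min_width=12, slack=6)
Line 5: ['festival', 'fish', 'bed'] (min_width=17, slack=1)

Answer: |happy  car go this|
|elephant childhood|
|fire have cat draw|
|at    large    car|
|festival fish bed |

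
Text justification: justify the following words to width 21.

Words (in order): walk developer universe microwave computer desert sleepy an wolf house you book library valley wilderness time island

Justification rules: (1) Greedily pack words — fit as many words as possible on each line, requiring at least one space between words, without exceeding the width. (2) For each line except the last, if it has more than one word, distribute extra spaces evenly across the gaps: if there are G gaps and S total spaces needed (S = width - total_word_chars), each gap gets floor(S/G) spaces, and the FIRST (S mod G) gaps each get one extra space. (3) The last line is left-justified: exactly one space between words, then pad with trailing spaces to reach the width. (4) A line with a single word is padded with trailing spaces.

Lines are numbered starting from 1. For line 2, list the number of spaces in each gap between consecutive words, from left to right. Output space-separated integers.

Answer: 4

Derivation:
Line 1: ['walk', 'developer'] (min_width=14, slack=7)
Line 2: ['universe', 'microwave'] (min_width=18, slack=3)
Line 3: ['computer', 'desert'] (min_width=15, slack=6)
Line 4: ['sleepy', 'an', 'wolf', 'house'] (min_width=20, slack=1)
Line 5: ['you', 'book', 'library'] (min_width=16, slack=5)
Line 6: ['valley', 'wilderness'] (min_width=17, slack=4)
Line 7: ['time', 'island'] (min_width=11, slack=10)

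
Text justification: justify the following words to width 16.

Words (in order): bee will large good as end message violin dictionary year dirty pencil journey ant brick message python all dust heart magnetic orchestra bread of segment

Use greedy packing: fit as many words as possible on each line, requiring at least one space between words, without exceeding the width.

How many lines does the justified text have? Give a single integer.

Answer: 11

Derivation:
Line 1: ['bee', 'will', 'large'] (min_width=14, slack=2)
Line 2: ['good', 'as', 'end'] (min_width=11, slack=5)
Line 3: ['message', 'violin'] (min_width=14, slack=2)
Line 4: ['dictionary', 'year'] (min_width=15, slack=1)
Line 5: ['dirty', 'pencil'] (min_width=12, slack=4)
Line 6: ['journey', 'ant'] (min_width=11, slack=5)
Line 7: ['brick', 'message'] (min_width=13, slack=3)
Line 8: ['python', 'all', 'dust'] (min_width=15, slack=1)
Line 9: ['heart', 'magnetic'] (min_width=14, slack=2)
Line 10: ['orchestra', 'bread'] (min_width=15, slack=1)
Line 11: ['of', 'segment'] (min_width=10, slack=6)
Total lines: 11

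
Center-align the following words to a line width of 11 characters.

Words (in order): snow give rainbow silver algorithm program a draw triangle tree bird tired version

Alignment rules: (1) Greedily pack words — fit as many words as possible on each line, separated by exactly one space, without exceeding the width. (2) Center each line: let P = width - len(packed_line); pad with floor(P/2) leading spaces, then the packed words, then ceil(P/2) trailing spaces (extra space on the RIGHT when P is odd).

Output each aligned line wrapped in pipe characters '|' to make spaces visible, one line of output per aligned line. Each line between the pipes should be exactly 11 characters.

Answer: | snow give |
|  rainbow  |
|  silver   |
| algorithm |
| program a |
|   draw    |
| triangle  |
| tree bird |
|   tired   |
|  version  |

Derivation:
Line 1: ['snow', 'give'] (min_width=9, slack=2)
Line 2: ['rainbow'] (min_width=7, slack=4)
Line 3: ['silver'] (min_width=6, slack=5)
Line 4: ['algorithm'] (min_width=9, slack=2)
Line 5: ['program', 'a'] (min_width=9, slack=2)
Line 6: ['draw'] (min_width=4, slack=7)
Line 7: ['triangle'] (min_width=8, slack=3)
Line 8: ['tree', 'bird'] (min_width=9, slack=2)
Line 9: ['tired'] (min_width=5, slack=6)
Line 10: ['version'] (min_width=7, slack=4)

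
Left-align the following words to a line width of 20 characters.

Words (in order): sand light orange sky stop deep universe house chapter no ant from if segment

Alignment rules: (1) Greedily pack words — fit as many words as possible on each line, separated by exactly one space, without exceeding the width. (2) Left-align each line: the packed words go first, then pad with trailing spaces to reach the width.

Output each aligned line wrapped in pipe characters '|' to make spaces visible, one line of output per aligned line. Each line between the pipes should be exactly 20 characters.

Answer: |sand light orange   |
|sky stop deep       |
|universe house      |
|chapter no ant from |
|if segment          |

Derivation:
Line 1: ['sand', 'light', 'orange'] (min_width=17, slack=3)
Line 2: ['sky', 'stop', 'deep'] (min_width=13, slack=7)
Line 3: ['universe', 'house'] (min_width=14, slack=6)
Line 4: ['chapter', 'no', 'ant', 'from'] (min_width=19, slack=1)
Line 5: ['if', 'segment'] (min_width=10, slack=10)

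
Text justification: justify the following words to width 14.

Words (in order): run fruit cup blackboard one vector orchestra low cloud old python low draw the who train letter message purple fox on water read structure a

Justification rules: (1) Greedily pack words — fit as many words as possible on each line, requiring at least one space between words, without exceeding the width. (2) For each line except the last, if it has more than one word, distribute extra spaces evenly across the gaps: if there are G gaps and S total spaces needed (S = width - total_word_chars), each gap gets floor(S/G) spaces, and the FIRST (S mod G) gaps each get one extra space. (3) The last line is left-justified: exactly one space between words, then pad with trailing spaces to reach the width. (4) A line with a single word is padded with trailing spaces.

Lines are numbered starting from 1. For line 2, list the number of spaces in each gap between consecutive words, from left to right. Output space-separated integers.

Answer: 1

Derivation:
Line 1: ['run', 'fruit', 'cup'] (min_width=13, slack=1)
Line 2: ['blackboard', 'one'] (min_width=14, slack=0)
Line 3: ['vector'] (min_width=6, slack=8)
Line 4: ['orchestra', 'low'] (min_width=13, slack=1)
Line 5: ['cloud', 'old'] (min_width=9, slack=5)
Line 6: ['python', 'low'] (min_width=10, slack=4)
Line 7: ['draw', 'the', 'who'] (min_width=12, slack=2)
Line 8: ['train', 'letter'] (min_width=12, slack=2)
Line 9: ['message', 'purple'] (min_width=14, slack=0)
Line 10: ['fox', 'on', 'water'] (min_width=12, slack=2)
Line 11: ['read', 'structure'] (min_width=14, slack=0)
Line 12: ['a'] (min_width=1, slack=13)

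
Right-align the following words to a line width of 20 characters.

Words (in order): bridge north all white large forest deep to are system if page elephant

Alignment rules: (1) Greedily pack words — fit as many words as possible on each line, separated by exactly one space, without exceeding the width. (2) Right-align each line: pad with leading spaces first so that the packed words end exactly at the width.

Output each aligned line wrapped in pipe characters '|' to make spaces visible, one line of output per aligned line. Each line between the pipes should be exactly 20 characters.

Line 1: ['bridge', 'north', 'all'] (min_width=16, slack=4)
Line 2: ['white', 'large', 'forest'] (min_width=18, slack=2)
Line 3: ['deep', 'to', 'are', 'system'] (min_width=18, slack=2)
Line 4: ['if', 'page', 'elephant'] (min_width=16, slack=4)

Answer: |    bridge north all|
|  white large forest|
|  deep to are system|
|    if page elephant|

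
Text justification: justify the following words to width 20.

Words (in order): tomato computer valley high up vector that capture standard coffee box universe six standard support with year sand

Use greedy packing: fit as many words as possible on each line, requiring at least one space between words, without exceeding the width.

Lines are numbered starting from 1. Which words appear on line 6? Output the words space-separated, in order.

Answer: standard support

Derivation:
Line 1: ['tomato', 'computer'] (min_width=15, slack=5)
Line 2: ['valley', 'high', 'up'] (min_width=14, slack=6)
Line 3: ['vector', 'that', 'capture'] (min_width=19, slack=1)
Line 4: ['standard', 'coffee', 'box'] (min_width=19, slack=1)
Line 5: ['universe', 'six'] (min_width=12, slack=8)
Line 6: ['standard', 'support'] (min_width=16, slack=4)
Line 7: ['with', 'year', 'sand'] (min_width=14, slack=6)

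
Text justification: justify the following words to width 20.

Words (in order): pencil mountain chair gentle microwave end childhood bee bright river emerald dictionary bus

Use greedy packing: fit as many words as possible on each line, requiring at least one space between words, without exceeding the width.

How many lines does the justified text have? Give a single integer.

Line 1: ['pencil', 'mountain'] (min_width=15, slack=5)
Line 2: ['chair', 'gentle'] (min_width=12, slack=8)
Line 3: ['microwave', 'end'] (min_width=13, slack=7)
Line 4: ['childhood', 'bee', 'bright'] (min_width=20, slack=0)
Line 5: ['river', 'emerald'] (min_width=13, slack=7)
Line 6: ['dictionary', 'bus'] (min_width=14, slack=6)
Total lines: 6

Answer: 6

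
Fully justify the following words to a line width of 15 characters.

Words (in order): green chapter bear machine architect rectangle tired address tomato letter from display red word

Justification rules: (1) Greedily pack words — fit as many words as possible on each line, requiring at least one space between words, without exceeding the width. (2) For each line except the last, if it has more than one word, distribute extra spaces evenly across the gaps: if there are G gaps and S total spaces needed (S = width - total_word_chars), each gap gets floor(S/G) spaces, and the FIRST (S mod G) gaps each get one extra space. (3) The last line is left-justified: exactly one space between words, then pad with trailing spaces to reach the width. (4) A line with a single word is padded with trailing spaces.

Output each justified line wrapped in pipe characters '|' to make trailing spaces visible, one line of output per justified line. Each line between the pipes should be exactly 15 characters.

Line 1: ['green', 'chapter'] (min_width=13, slack=2)
Line 2: ['bear', 'machine'] (min_width=12, slack=3)
Line 3: ['architect'] (min_width=9, slack=6)
Line 4: ['rectangle', 'tired'] (min_width=15, slack=0)
Line 5: ['address', 'tomato'] (min_width=14, slack=1)
Line 6: ['letter', 'from'] (min_width=11, slack=4)
Line 7: ['display', 'red'] (min_width=11, slack=4)
Line 8: ['word'] (min_width=4, slack=11)

Answer: |green   chapter|
|bear    machine|
|architect      |
|rectangle tired|
|address  tomato|
|letter     from|
|display     red|
|word           |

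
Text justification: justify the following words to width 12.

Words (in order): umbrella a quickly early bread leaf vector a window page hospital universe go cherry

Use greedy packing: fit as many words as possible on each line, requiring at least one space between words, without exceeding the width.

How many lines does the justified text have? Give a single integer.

Line 1: ['umbrella', 'a'] (min_width=10, slack=2)
Line 2: ['quickly'] (min_width=7, slack=5)
Line 3: ['early', 'bread'] (min_width=11, slack=1)
Line 4: ['leaf', 'vector'] (min_width=11, slack=1)
Line 5: ['a', 'window'] (min_width=8, slack=4)
Line 6: ['page'] (min_width=4, slack=8)
Line 7: ['hospital'] (min_width=8, slack=4)
Line 8: ['universe', 'go'] (min_width=11, slack=1)
Line 9: ['cherry'] (min_width=6, slack=6)
Total lines: 9

Answer: 9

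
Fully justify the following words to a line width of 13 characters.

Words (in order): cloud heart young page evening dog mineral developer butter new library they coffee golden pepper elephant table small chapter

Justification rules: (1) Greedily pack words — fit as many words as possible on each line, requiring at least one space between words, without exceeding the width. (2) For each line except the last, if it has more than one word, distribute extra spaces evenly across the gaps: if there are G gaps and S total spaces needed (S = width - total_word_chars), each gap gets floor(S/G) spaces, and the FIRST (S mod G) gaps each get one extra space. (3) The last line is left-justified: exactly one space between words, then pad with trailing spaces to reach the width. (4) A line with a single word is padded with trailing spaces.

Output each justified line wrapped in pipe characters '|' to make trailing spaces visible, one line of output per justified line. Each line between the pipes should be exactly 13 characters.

Line 1: ['cloud', 'heart'] (min_width=11, slack=2)
Line 2: ['young', 'page'] (min_width=10, slack=3)
Line 3: ['evening', 'dog'] (min_width=11, slack=2)
Line 4: ['mineral'] (min_width=7, slack=6)
Line 5: ['developer'] (min_width=9, slack=4)
Line 6: ['butter', 'new'] (min_width=10, slack=3)
Line 7: ['library', 'they'] (min_width=12, slack=1)
Line 8: ['coffee', 'golden'] (min_width=13, slack=0)
Line 9: ['pepper'] (min_width=6, slack=7)
Line 10: ['elephant'] (min_width=8, slack=5)
Line 11: ['table', 'small'] (min_width=11, slack=2)
Line 12: ['chapter'] (min_width=7, slack=6)

Answer: |cloud   heart|
|young    page|
|evening   dog|
|mineral      |
|developer    |
|butter    new|
|library  they|
|coffee golden|
|pepper       |
|elephant     |
|table   small|
|chapter      |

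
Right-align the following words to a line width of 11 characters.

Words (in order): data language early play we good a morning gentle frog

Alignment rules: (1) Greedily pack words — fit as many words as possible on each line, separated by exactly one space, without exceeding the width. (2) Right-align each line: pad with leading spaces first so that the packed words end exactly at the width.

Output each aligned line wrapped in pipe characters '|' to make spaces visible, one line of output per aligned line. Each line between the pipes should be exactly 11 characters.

Line 1: ['data'] (min_width=4, slack=7)
Line 2: ['language'] (min_width=8, slack=3)
Line 3: ['early', 'play'] (min_width=10, slack=1)
Line 4: ['we', 'good', 'a'] (min_width=9, slack=2)
Line 5: ['morning'] (min_width=7, slack=4)
Line 6: ['gentle', 'frog'] (min_width=11, slack=0)

Answer: |       data|
|   language|
| early play|
|  we good a|
|    morning|
|gentle frog|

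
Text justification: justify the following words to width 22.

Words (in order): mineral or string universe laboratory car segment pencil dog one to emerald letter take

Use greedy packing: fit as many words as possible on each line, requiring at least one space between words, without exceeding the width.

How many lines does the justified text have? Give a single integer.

Line 1: ['mineral', 'or', 'string'] (min_width=17, slack=5)
Line 2: ['universe', 'laboratory'] (min_width=19, slack=3)
Line 3: ['car', 'segment', 'pencil', 'dog'] (min_width=22, slack=0)
Line 4: ['one', 'to', 'emerald', 'letter'] (min_width=21, slack=1)
Line 5: ['take'] (min_width=4, slack=18)
Total lines: 5

Answer: 5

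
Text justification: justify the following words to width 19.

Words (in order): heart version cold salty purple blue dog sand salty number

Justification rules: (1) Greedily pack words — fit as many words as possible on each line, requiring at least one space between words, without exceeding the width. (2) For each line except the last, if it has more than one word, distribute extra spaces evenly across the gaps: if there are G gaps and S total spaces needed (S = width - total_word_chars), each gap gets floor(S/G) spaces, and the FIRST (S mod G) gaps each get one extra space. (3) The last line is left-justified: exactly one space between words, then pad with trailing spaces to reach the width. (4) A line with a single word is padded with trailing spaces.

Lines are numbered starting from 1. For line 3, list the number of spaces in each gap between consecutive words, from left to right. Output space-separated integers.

Answer: 4 3

Derivation:
Line 1: ['heart', 'version', 'cold'] (min_width=18, slack=1)
Line 2: ['salty', 'purple', 'blue'] (min_width=17, slack=2)
Line 3: ['dog', 'sand', 'salty'] (min_width=14, slack=5)
Line 4: ['number'] (min_width=6, slack=13)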